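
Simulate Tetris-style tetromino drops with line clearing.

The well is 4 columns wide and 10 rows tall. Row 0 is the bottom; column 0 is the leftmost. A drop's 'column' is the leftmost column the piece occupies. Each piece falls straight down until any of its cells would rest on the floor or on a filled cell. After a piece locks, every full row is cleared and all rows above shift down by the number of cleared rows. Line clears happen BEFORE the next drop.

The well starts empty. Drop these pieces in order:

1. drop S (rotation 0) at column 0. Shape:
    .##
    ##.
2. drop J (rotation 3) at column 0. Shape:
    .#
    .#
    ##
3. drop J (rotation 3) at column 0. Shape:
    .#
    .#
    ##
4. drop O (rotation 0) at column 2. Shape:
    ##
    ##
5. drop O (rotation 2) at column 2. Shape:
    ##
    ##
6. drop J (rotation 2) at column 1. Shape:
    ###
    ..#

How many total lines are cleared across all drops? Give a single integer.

Drop 1: S rot0 at col 0 lands with bottom-row=0; cleared 0 line(s) (total 0); column heights now [1 2 2 0], max=2
Drop 2: J rot3 at col 0 lands with bottom-row=2; cleared 0 line(s) (total 0); column heights now [3 5 2 0], max=5
Drop 3: J rot3 at col 0 lands with bottom-row=5; cleared 0 line(s) (total 0); column heights now [6 8 2 0], max=8
Drop 4: O rot0 at col 2 lands with bottom-row=2; cleared 1 line(s) (total 1); column heights now [5 7 3 3], max=7
Drop 5: O rot2 at col 2 lands with bottom-row=3; cleared 1 line(s) (total 2); column heights now [1 6 4 4], max=6
Drop 6: J rot2 at col 1 lands with bottom-row=5; cleared 0 line(s) (total 2); column heights now [1 7 7 7], max=7

Answer: 2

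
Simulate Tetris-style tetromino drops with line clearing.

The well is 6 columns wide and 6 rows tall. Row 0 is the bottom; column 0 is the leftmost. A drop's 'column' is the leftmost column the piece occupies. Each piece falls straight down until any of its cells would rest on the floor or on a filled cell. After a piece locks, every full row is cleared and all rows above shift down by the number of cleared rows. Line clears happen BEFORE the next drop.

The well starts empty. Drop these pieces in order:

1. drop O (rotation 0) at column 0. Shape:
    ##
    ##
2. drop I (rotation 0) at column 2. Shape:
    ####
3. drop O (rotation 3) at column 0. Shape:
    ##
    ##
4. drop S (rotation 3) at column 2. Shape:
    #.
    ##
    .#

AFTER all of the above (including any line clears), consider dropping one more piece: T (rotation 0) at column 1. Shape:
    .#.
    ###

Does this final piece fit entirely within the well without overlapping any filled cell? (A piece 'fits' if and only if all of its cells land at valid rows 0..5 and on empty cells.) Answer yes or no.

Answer: yes

Derivation:
Drop 1: O rot0 at col 0 lands with bottom-row=0; cleared 0 line(s) (total 0); column heights now [2 2 0 0 0 0], max=2
Drop 2: I rot0 at col 2 lands with bottom-row=0; cleared 1 line(s) (total 1); column heights now [1 1 0 0 0 0], max=1
Drop 3: O rot3 at col 0 lands with bottom-row=1; cleared 0 line(s) (total 1); column heights now [3 3 0 0 0 0], max=3
Drop 4: S rot3 at col 2 lands with bottom-row=0; cleared 0 line(s) (total 1); column heights now [3 3 3 2 0 0], max=3
Test piece T rot0 at col 1 (width 3): heights before test = [3 3 3 2 0 0]; fits = True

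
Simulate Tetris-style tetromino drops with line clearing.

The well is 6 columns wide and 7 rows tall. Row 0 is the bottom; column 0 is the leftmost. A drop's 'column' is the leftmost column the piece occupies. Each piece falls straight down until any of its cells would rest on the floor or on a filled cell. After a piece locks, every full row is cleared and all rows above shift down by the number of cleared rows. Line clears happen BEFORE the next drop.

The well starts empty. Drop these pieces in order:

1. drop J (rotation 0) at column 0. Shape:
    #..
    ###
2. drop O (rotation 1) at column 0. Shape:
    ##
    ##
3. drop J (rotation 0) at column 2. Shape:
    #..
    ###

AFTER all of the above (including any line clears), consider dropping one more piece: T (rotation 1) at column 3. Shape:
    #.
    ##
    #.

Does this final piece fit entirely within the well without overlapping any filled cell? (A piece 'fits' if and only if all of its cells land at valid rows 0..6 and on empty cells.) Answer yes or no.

Drop 1: J rot0 at col 0 lands with bottom-row=0; cleared 0 line(s) (total 0); column heights now [2 1 1 0 0 0], max=2
Drop 2: O rot1 at col 0 lands with bottom-row=2; cleared 0 line(s) (total 0); column heights now [4 4 1 0 0 0], max=4
Drop 3: J rot0 at col 2 lands with bottom-row=1; cleared 0 line(s) (total 0); column heights now [4 4 3 2 2 0], max=4
Test piece T rot1 at col 3 (width 2): heights before test = [4 4 3 2 2 0]; fits = True

Answer: yes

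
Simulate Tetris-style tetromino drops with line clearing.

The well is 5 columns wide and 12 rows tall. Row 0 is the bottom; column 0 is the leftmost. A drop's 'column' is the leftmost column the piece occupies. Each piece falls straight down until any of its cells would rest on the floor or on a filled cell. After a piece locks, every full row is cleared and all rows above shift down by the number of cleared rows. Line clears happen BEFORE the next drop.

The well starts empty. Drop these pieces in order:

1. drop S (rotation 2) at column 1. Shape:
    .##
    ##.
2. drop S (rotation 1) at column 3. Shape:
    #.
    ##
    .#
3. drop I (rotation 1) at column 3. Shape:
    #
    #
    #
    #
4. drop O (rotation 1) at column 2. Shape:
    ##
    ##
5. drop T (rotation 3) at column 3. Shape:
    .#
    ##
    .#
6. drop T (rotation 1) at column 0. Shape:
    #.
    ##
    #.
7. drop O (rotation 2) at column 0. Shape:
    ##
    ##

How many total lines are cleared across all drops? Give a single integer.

Drop 1: S rot2 at col 1 lands with bottom-row=0; cleared 0 line(s) (total 0); column heights now [0 1 2 2 0], max=2
Drop 2: S rot1 at col 3 lands with bottom-row=1; cleared 0 line(s) (total 0); column heights now [0 1 2 4 3], max=4
Drop 3: I rot1 at col 3 lands with bottom-row=4; cleared 0 line(s) (total 0); column heights now [0 1 2 8 3], max=8
Drop 4: O rot1 at col 2 lands with bottom-row=8; cleared 0 line(s) (total 0); column heights now [0 1 10 10 3], max=10
Drop 5: T rot3 at col 3 lands with bottom-row=9; cleared 0 line(s) (total 0); column heights now [0 1 10 11 12], max=12
Drop 6: T rot1 at col 0 lands with bottom-row=0; cleared 1 line(s) (total 1); column heights now [2 1 9 10 11], max=11
Drop 7: O rot2 at col 0 lands with bottom-row=2; cleared 0 line(s) (total 1); column heights now [4 4 9 10 11], max=11

Answer: 1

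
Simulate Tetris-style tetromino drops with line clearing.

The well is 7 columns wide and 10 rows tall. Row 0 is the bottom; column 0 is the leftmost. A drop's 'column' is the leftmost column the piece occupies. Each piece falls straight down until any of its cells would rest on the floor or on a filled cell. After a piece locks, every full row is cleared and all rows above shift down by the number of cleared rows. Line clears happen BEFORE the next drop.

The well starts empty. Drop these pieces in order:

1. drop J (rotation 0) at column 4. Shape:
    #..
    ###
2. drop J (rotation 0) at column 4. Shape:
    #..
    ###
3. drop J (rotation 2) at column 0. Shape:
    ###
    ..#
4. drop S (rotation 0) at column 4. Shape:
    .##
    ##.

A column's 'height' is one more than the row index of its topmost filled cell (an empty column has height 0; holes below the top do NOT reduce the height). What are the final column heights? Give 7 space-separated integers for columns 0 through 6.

Answer: 2 2 2 0 5 6 6

Derivation:
Drop 1: J rot0 at col 4 lands with bottom-row=0; cleared 0 line(s) (total 0); column heights now [0 0 0 0 2 1 1], max=2
Drop 2: J rot0 at col 4 lands with bottom-row=2; cleared 0 line(s) (total 0); column heights now [0 0 0 0 4 3 3], max=4
Drop 3: J rot2 at col 0 lands with bottom-row=0; cleared 0 line(s) (total 0); column heights now [2 2 2 0 4 3 3], max=4
Drop 4: S rot0 at col 4 lands with bottom-row=4; cleared 0 line(s) (total 0); column heights now [2 2 2 0 5 6 6], max=6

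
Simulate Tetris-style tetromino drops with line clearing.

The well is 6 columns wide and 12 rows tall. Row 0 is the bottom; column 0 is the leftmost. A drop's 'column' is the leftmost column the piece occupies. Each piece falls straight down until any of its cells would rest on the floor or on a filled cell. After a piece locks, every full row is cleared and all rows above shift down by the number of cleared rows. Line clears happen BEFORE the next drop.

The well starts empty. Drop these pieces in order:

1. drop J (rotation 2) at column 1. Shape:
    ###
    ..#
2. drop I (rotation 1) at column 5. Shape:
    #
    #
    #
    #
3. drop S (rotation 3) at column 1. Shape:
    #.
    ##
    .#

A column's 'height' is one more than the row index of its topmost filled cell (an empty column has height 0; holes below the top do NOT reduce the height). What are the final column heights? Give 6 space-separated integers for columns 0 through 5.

Answer: 0 5 4 2 0 4

Derivation:
Drop 1: J rot2 at col 1 lands with bottom-row=0; cleared 0 line(s) (total 0); column heights now [0 2 2 2 0 0], max=2
Drop 2: I rot1 at col 5 lands with bottom-row=0; cleared 0 line(s) (total 0); column heights now [0 2 2 2 0 4], max=4
Drop 3: S rot3 at col 1 lands with bottom-row=2; cleared 0 line(s) (total 0); column heights now [0 5 4 2 0 4], max=5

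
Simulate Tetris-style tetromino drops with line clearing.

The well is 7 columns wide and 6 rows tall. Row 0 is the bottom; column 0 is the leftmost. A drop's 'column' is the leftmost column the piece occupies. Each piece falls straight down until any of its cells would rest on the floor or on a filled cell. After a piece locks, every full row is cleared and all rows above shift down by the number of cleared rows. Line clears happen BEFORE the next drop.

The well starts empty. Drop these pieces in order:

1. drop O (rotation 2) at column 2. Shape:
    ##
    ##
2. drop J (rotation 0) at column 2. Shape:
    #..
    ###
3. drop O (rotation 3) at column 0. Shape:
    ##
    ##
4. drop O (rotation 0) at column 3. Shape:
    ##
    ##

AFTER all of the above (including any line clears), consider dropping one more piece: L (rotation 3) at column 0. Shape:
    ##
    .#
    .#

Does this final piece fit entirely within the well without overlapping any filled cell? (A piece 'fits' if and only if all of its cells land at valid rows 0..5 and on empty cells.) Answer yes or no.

Drop 1: O rot2 at col 2 lands with bottom-row=0; cleared 0 line(s) (total 0); column heights now [0 0 2 2 0 0 0], max=2
Drop 2: J rot0 at col 2 lands with bottom-row=2; cleared 0 line(s) (total 0); column heights now [0 0 4 3 3 0 0], max=4
Drop 3: O rot3 at col 0 lands with bottom-row=0; cleared 0 line(s) (total 0); column heights now [2 2 4 3 3 0 0], max=4
Drop 4: O rot0 at col 3 lands with bottom-row=3; cleared 0 line(s) (total 0); column heights now [2 2 4 5 5 0 0], max=5
Test piece L rot3 at col 0 (width 2): heights before test = [2 2 4 5 5 0 0]; fits = True

Answer: yes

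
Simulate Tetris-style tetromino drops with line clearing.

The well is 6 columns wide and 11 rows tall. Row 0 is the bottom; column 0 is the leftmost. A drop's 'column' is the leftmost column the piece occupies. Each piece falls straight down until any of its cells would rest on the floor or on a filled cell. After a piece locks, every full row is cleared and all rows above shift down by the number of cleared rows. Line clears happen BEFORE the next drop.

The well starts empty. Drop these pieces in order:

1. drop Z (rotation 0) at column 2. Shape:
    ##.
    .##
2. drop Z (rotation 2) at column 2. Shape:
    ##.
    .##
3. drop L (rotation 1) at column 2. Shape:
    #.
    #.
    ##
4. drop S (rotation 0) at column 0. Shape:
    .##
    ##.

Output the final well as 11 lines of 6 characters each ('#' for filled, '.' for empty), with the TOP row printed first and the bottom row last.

Answer: ......
......
......
.##...
###...
..#...
..##..
..##..
...##.
..##..
...##.

Derivation:
Drop 1: Z rot0 at col 2 lands with bottom-row=0; cleared 0 line(s) (total 0); column heights now [0 0 2 2 1 0], max=2
Drop 2: Z rot2 at col 2 lands with bottom-row=2; cleared 0 line(s) (total 0); column heights now [0 0 4 4 3 0], max=4
Drop 3: L rot1 at col 2 lands with bottom-row=4; cleared 0 line(s) (total 0); column heights now [0 0 7 5 3 0], max=7
Drop 4: S rot0 at col 0 lands with bottom-row=6; cleared 0 line(s) (total 0); column heights now [7 8 8 5 3 0], max=8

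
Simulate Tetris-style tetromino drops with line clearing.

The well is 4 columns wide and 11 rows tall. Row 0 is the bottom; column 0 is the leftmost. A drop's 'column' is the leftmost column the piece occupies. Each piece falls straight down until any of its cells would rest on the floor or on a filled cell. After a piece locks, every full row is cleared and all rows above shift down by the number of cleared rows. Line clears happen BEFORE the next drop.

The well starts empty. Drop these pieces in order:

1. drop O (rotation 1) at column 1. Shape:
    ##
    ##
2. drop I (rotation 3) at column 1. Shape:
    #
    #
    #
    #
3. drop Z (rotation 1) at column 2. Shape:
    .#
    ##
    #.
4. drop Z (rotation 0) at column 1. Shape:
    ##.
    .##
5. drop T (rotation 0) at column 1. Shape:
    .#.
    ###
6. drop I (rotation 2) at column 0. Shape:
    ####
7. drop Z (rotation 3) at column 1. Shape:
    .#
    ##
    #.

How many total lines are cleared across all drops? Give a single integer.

Drop 1: O rot1 at col 1 lands with bottom-row=0; cleared 0 line(s) (total 0); column heights now [0 2 2 0], max=2
Drop 2: I rot3 at col 1 lands with bottom-row=2; cleared 0 line(s) (total 0); column heights now [0 6 2 0], max=6
Drop 3: Z rot1 at col 2 lands with bottom-row=2; cleared 0 line(s) (total 0); column heights now [0 6 4 5], max=6
Drop 4: Z rot0 at col 1 lands with bottom-row=5; cleared 0 line(s) (total 0); column heights now [0 7 7 6], max=7
Drop 5: T rot0 at col 1 lands with bottom-row=7; cleared 0 line(s) (total 0); column heights now [0 8 9 8], max=9
Drop 6: I rot2 at col 0 lands with bottom-row=9; cleared 1 line(s) (total 1); column heights now [0 8 9 8], max=9
Drop 7: Z rot3 at col 1 lands with bottom-row=8; cleared 0 line(s) (total 1); column heights now [0 10 11 8], max=11

Answer: 1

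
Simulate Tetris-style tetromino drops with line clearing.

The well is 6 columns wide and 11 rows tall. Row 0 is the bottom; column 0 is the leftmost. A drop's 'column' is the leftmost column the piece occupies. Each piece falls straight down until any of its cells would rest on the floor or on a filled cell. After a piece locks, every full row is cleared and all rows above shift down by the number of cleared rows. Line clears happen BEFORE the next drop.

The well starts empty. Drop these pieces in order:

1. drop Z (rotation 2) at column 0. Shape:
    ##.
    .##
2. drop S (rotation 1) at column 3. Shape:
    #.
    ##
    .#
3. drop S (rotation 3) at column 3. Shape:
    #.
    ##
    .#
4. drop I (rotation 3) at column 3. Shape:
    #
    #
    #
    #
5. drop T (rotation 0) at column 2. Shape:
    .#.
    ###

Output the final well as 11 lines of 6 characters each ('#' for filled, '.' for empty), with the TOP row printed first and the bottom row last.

Drop 1: Z rot2 at col 0 lands with bottom-row=0; cleared 0 line(s) (total 0); column heights now [2 2 1 0 0 0], max=2
Drop 2: S rot1 at col 3 lands with bottom-row=0; cleared 0 line(s) (total 0); column heights now [2 2 1 3 2 0], max=3
Drop 3: S rot3 at col 3 lands with bottom-row=2; cleared 0 line(s) (total 0); column heights now [2 2 1 5 4 0], max=5
Drop 4: I rot3 at col 3 lands with bottom-row=5; cleared 0 line(s) (total 0); column heights now [2 2 1 9 4 0], max=9
Drop 5: T rot0 at col 2 lands with bottom-row=9; cleared 0 line(s) (total 0); column heights now [2 2 10 11 10 0], max=11

Answer: ...#..
..###.
...#..
...#..
...#..
...#..
...#..
...##.
...##.
##.##.
.##.#.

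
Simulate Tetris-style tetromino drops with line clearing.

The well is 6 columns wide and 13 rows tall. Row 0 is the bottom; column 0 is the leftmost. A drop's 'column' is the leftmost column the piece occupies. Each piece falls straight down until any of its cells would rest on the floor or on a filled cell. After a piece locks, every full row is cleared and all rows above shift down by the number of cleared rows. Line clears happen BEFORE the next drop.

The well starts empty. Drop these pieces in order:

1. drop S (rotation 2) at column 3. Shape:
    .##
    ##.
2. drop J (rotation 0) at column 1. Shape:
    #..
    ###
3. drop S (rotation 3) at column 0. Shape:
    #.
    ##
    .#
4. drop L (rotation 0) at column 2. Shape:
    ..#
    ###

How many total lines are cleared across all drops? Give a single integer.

Drop 1: S rot2 at col 3 lands with bottom-row=0; cleared 0 line(s) (total 0); column heights now [0 0 0 1 2 2], max=2
Drop 2: J rot0 at col 1 lands with bottom-row=1; cleared 0 line(s) (total 0); column heights now [0 3 2 2 2 2], max=3
Drop 3: S rot3 at col 0 lands with bottom-row=3; cleared 0 line(s) (total 0); column heights now [6 5 2 2 2 2], max=6
Drop 4: L rot0 at col 2 lands with bottom-row=2; cleared 0 line(s) (total 0); column heights now [6 5 3 3 4 2], max=6

Answer: 0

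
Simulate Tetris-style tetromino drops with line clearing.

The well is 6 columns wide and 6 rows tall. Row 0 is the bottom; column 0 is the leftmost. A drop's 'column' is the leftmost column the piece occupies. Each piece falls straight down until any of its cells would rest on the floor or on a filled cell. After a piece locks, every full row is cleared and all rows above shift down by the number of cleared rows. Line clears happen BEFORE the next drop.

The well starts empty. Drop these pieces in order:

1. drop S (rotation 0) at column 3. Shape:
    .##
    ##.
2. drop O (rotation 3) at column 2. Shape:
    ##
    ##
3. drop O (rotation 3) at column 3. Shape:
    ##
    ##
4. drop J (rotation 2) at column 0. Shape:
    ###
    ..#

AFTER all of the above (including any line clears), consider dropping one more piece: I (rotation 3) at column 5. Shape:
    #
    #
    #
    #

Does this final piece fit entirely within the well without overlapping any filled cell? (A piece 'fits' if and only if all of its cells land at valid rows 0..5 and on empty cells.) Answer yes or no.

Drop 1: S rot0 at col 3 lands with bottom-row=0; cleared 0 line(s) (total 0); column heights now [0 0 0 1 2 2], max=2
Drop 2: O rot3 at col 2 lands with bottom-row=1; cleared 0 line(s) (total 0); column heights now [0 0 3 3 2 2], max=3
Drop 3: O rot3 at col 3 lands with bottom-row=3; cleared 0 line(s) (total 0); column heights now [0 0 3 5 5 2], max=5
Drop 4: J rot2 at col 0 lands with bottom-row=3; cleared 0 line(s) (total 0); column heights now [5 5 5 5 5 2], max=5
Test piece I rot3 at col 5 (width 1): heights before test = [5 5 5 5 5 2]; fits = True

Answer: yes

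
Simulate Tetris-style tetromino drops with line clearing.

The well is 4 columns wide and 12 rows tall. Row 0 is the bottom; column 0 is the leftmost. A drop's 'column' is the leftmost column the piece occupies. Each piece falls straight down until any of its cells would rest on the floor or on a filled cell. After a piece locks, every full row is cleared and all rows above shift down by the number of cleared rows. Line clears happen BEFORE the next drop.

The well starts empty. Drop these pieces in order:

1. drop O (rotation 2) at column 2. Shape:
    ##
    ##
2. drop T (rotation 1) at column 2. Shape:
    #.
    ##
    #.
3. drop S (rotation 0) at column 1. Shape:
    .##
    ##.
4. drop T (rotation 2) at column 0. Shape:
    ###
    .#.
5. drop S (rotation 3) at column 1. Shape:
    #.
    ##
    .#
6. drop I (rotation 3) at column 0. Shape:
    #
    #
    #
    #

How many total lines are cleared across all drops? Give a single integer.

Answer: 0

Derivation:
Drop 1: O rot2 at col 2 lands with bottom-row=0; cleared 0 line(s) (total 0); column heights now [0 0 2 2], max=2
Drop 2: T rot1 at col 2 lands with bottom-row=2; cleared 0 line(s) (total 0); column heights now [0 0 5 4], max=5
Drop 3: S rot0 at col 1 lands with bottom-row=5; cleared 0 line(s) (total 0); column heights now [0 6 7 7], max=7
Drop 4: T rot2 at col 0 lands with bottom-row=6; cleared 0 line(s) (total 0); column heights now [8 8 8 7], max=8
Drop 5: S rot3 at col 1 lands with bottom-row=8; cleared 0 line(s) (total 0); column heights now [8 11 10 7], max=11
Drop 6: I rot3 at col 0 lands with bottom-row=8; cleared 0 line(s) (total 0); column heights now [12 11 10 7], max=12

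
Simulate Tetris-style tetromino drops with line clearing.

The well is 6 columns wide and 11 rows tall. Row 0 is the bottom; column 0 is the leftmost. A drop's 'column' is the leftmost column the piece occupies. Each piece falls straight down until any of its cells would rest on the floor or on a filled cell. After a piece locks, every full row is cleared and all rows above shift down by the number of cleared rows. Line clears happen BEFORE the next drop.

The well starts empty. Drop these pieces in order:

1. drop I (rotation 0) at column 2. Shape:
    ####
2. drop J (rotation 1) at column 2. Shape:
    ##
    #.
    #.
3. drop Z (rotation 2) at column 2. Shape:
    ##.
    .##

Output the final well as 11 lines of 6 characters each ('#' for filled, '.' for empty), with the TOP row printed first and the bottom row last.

Drop 1: I rot0 at col 2 lands with bottom-row=0; cleared 0 line(s) (total 0); column heights now [0 0 1 1 1 1], max=1
Drop 2: J rot1 at col 2 lands with bottom-row=1; cleared 0 line(s) (total 0); column heights now [0 0 4 4 1 1], max=4
Drop 3: Z rot2 at col 2 lands with bottom-row=4; cleared 0 line(s) (total 0); column heights now [0 0 6 6 5 1], max=6

Answer: ......
......
......
......
......
..##..
...##.
..##..
..#...
..#...
..####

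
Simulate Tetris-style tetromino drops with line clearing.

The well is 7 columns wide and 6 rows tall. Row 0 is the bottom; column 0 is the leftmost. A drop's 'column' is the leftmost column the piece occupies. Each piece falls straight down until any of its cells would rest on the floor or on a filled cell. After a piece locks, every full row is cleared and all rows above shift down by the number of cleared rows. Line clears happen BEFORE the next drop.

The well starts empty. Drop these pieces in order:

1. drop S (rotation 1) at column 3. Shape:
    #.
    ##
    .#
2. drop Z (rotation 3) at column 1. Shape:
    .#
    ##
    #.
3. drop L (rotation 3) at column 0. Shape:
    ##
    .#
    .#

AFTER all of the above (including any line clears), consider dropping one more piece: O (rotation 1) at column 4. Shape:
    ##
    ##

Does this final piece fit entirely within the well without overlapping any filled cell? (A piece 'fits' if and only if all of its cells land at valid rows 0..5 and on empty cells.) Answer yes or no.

Answer: yes

Derivation:
Drop 1: S rot1 at col 3 lands with bottom-row=0; cleared 0 line(s) (total 0); column heights now [0 0 0 3 2 0 0], max=3
Drop 2: Z rot3 at col 1 lands with bottom-row=0; cleared 0 line(s) (total 0); column heights now [0 2 3 3 2 0 0], max=3
Drop 3: L rot3 at col 0 lands with bottom-row=2; cleared 0 line(s) (total 0); column heights now [5 5 3 3 2 0 0], max=5
Test piece O rot1 at col 4 (width 2): heights before test = [5 5 3 3 2 0 0]; fits = True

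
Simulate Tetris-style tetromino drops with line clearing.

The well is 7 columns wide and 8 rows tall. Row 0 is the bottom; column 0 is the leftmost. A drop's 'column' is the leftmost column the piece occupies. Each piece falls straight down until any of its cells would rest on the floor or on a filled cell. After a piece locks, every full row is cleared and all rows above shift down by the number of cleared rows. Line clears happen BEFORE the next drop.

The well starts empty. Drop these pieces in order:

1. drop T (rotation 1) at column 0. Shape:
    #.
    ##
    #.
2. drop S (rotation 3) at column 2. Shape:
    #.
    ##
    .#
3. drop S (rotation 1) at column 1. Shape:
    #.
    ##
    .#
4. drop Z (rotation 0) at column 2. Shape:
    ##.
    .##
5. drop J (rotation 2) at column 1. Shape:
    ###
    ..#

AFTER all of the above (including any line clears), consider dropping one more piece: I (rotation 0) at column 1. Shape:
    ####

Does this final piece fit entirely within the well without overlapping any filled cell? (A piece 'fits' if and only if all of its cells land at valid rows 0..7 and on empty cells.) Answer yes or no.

Answer: no

Derivation:
Drop 1: T rot1 at col 0 lands with bottom-row=0; cleared 0 line(s) (total 0); column heights now [3 2 0 0 0 0 0], max=3
Drop 2: S rot3 at col 2 lands with bottom-row=0; cleared 0 line(s) (total 0); column heights now [3 2 3 2 0 0 0], max=3
Drop 3: S rot1 at col 1 lands with bottom-row=3; cleared 0 line(s) (total 0); column heights now [3 6 5 2 0 0 0], max=6
Drop 4: Z rot0 at col 2 lands with bottom-row=4; cleared 0 line(s) (total 0); column heights now [3 6 6 6 5 0 0], max=6
Drop 5: J rot2 at col 1 lands with bottom-row=6; cleared 0 line(s) (total 0); column heights now [3 8 8 8 5 0 0], max=8
Test piece I rot0 at col 1 (width 4): heights before test = [3 8 8 8 5 0 0]; fits = False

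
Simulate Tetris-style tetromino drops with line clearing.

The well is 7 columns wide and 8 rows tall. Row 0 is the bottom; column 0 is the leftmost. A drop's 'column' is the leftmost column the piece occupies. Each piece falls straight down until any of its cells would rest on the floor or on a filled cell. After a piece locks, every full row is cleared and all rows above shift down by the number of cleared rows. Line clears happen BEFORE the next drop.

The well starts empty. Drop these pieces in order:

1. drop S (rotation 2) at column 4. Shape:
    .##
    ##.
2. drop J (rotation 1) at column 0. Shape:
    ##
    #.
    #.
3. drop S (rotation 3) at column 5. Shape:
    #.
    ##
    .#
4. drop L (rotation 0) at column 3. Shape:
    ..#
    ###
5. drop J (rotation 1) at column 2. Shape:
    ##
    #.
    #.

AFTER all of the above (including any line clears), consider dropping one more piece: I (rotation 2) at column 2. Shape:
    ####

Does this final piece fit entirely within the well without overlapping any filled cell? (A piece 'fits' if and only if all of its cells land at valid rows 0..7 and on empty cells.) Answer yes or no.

Answer: yes

Derivation:
Drop 1: S rot2 at col 4 lands with bottom-row=0; cleared 0 line(s) (total 0); column heights now [0 0 0 0 1 2 2], max=2
Drop 2: J rot1 at col 0 lands with bottom-row=0; cleared 0 line(s) (total 0); column heights now [3 3 0 0 1 2 2], max=3
Drop 3: S rot3 at col 5 lands with bottom-row=2; cleared 0 line(s) (total 0); column heights now [3 3 0 0 1 5 4], max=5
Drop 4: L rot0 at col 3 lands with bottom-row=5; cleared 0 line(s) (total 0); column heights now [3 3 0 6 6 7 4], max=7
Drop 5: J rot1 at col 2 lands with bottom-row=4; cleared 0 line(s) (total 0); column heights now [3 3 7 7 6 7 4], max=7
Test piece I rot2 at col 2 (width 4): heights before test = [3 3 7 7 6 7 4]; fits = True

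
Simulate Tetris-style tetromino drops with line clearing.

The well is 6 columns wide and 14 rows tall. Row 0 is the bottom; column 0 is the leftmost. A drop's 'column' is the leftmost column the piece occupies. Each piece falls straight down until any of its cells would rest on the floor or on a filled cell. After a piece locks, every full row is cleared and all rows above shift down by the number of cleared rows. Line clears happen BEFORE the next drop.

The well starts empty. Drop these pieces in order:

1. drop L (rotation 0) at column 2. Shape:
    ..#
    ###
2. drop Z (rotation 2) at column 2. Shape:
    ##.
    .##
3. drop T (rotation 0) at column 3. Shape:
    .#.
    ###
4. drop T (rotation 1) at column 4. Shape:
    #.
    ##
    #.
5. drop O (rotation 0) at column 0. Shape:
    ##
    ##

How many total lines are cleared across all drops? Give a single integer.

Drop 1: L rot0 at col 2 lands with bottom-row=0; cleared 0 line(s) (total 0); column heights now [0 0 1 1 2 0], max=2
Drop 2: Z rot2 at col 2 lands with bottom-row=2; cleared 0 line(s) (total 0); column heights now [0 0 4 4 3 0], max=4
Drop 3: T rot0 at col 3 lands with bottom-row=4; cleared 0 line(s) (total 0); column heights now [0 0 4 5 6 5], max=6
Drop 4: T rot1 at col 4 lands with bottom-row=6; cleared 0 line(s) (total 0); column heights now [0 0 4 5 9 8], max=9
Drop 5: O rot0 at col 0 lands with bottom-row=0; cleared 0 line(s) (total 0); column heights now [2 2 4 5 9 8], max=9

Answer: 0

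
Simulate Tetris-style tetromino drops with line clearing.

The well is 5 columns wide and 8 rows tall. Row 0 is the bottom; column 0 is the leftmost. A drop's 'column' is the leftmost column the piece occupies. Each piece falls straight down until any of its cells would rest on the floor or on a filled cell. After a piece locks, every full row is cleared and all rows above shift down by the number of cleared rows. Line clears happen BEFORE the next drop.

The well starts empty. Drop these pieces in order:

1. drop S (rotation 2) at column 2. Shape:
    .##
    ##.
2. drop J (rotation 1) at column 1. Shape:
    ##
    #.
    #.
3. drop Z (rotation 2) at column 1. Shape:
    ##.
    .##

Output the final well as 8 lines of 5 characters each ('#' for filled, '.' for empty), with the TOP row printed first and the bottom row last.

Drop 1: S rot2 at col 2 lands with bottom-row=0; cleared 0 line(s) (total 0); column heights now [0 0 1 2 2], max=2
Drop 2: J rot1 at col 1 lands with bottom-row=0; cleared 0 line(s) (total 0); column heights now [0 3 3 2 2], max=3
Drop 3: Z rot2 at col 1 lands with bottom-row=3; cleared 0 line(s) (total 0); column heights now [0 5 5 4 2], max=5

Answer: .....
.....
.....
.##..
..##.
.##..
.#.##
.###.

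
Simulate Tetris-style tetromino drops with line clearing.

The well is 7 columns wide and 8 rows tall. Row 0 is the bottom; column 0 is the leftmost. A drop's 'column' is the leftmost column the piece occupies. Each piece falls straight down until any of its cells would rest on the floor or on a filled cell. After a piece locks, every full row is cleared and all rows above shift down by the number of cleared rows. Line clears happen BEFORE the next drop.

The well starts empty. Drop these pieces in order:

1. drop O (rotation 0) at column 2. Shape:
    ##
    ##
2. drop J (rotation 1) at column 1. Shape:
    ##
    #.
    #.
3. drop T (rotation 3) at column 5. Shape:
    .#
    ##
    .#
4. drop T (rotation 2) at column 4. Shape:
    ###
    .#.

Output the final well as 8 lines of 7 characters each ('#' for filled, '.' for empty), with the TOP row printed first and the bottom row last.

Drop 1: O rot0 at col 2 lands with bottom-row=0; cleared 0 line(s) (total 0); column heights now [0 0 2 2 0 0 0], max=2
Drop 2: J rot1 at col 1 lands with bottom-row=0; cleared 0 line(s) (total 0); column heights now [0 3 3 2 0 0 0], max=3
Drop 3: T rot3 at col 5 lands with bottom-row=0; cleared 0 line(s) (total 0); column heights now [0 3 3 2 0 2 3], max=3
Drop 4: T rot2 at col 4 lands with bottom-row=2; cleared 0 line(s) (total 0); column heights now [0 3 3 2 4 4 4], max=4

Answer: .......
.......
.......
.......
....###
.##..##
.###.##
.###..#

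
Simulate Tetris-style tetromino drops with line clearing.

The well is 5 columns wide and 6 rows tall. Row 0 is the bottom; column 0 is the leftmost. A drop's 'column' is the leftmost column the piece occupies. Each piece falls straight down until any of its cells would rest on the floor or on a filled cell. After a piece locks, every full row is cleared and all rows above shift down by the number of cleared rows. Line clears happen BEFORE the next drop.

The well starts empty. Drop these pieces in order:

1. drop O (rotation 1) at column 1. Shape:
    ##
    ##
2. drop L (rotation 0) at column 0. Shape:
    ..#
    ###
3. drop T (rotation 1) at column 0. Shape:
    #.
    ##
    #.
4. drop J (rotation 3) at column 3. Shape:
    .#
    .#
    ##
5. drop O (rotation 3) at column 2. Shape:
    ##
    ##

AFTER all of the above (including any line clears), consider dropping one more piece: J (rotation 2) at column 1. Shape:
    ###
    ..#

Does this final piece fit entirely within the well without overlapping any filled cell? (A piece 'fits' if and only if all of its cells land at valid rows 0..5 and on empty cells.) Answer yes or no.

Answer: no

Derivation:
Drop 1: O rot1 at col 1 lands with bottom-row=0; cleared 0 line(s) (total 0); column heights now [0 2 2 0 0], max=2
Drop 2: L rot0 at col 0 lands with bottom-row=2; cleared 0 line(s) (total 0); column heights now [3 3 4 0 0], max=4
Drop 3: T rot1 at col 0 lands with bottom-row=3; cleared 0 line(s) (total 0); column heights now [6 5 4 0 0], max=6
Drop 4: J rot3 at col 3 lands with bottom-row=0; cleared 0 line(s) (total 0); column heights now [6 5 4 1 3], max=6
Drop 5: O rot3 at col 2 lands with bottom-row=4; cleared 0 line(s) (total 0); column heights now [6 5 6 6 3], max=6
Test piece J rot2 at col 1 (width 3): heights before test = [6 5 6 6 3]; fits = False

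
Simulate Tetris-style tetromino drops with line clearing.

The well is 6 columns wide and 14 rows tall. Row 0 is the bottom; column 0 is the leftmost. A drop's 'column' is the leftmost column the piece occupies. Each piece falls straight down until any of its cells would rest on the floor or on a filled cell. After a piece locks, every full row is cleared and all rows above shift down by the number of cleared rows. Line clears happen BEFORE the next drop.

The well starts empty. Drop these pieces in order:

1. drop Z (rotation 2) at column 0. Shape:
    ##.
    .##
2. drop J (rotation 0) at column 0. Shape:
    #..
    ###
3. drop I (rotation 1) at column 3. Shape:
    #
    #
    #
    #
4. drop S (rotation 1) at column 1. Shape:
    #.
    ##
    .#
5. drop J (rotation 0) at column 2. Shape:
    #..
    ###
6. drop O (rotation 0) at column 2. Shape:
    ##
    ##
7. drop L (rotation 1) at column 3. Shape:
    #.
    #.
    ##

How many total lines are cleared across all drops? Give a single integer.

Answer: 0

Derivation:
Drop 1: Z rot2 at col 0 lands with bottom-row=0; cleared 0 line(s) (total 0); column heights now [2 2 1 0 0 0], max=2
Drop 2: J rot0 at col 0 lands with bottom-row=2; cleared 0 line(s) (total 0); column heights now [4 3 3 0 0 0], max=4
Drop 3: I rot1 at col 3 lands with bottom-row=0; cleared 0 line(s) (total 0); column heights now [4 3 3 4 0 0], max=4
Drop 4: S rot1 at col 1 lands with bottom-row=3; cleared 0 line(s) (total 0); column heights now [4 6 5 4 0 0], max=6
Drop 5: J rot0 at col 2 lands with bottom-row=5; cleared 0 line(s) (total 0); column heights now [4 6 7 6 6 0], max=7
Drop 6: O rot0 at col 2 lands with bottom-row=7; cleared 0 line(s) (total 0); column heights now [4 6 9 9 6 0], max=9
Drop 7: L rot1 at col 3 lands with bottom-row=9; cleared 0 line(s) (total 0); column heights now [4 6 9 12 10 0], max=12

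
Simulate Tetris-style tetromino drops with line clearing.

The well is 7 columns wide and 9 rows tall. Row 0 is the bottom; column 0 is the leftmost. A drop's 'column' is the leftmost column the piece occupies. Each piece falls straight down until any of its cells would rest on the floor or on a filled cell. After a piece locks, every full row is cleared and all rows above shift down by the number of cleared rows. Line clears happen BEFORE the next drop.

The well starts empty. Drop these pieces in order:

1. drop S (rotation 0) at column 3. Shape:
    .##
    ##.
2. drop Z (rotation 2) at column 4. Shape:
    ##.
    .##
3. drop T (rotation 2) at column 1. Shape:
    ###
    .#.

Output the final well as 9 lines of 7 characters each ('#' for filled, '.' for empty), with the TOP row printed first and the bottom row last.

Drop 1: S rot0 at col 3 lands with bottom-row=0; cleared 0 line(s) (total 0); column heights now [0 0 0 1 2 2 0], max=2
Drop 2: Z rot2 at col 4 lands with bottom-row=2; cleared 0 line(s) (total 0); column heights now [0 0 0 1 4 4 3], max=4
Drop 3: T rot2 at col 1 lands with bottom-row=0; cleared 0 line(s) (total 0); column heights now [0 2 2 2 4 4 3], max=4

Answer: .......
.......
.......
.......
.......
....##.
.....##
.#####.
..###..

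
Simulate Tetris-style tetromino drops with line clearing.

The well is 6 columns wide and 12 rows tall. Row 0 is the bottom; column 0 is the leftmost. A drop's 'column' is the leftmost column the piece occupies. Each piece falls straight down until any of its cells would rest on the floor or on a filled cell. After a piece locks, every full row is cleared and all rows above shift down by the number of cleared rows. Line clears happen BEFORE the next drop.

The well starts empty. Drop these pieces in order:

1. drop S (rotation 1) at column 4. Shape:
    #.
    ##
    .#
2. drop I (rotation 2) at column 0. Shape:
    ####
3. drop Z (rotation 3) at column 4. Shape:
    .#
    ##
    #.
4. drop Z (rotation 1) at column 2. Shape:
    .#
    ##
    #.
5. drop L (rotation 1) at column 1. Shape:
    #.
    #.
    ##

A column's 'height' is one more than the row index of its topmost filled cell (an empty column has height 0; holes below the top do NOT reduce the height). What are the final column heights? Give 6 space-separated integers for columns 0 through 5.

Drop 1: S rot1 at col 4 lands with bottom-row=0; cleared 0 line(s) (total 0); column heights now [0 0 0 0 3 2], max=3
Drop 2: I rot2 at col 0 lands with bottom-row=0; cleared 0 line(s) (total 0); column heights now [1 1 1 1 3 2], max=3
Drop 3: Z rot3 at col 4 lands with bottom-row=3; cleared 0 line(s) (total 0); column heights now [1 1 1 1 5 6], max=6
Drop 4: Z rot1 at col 2 lands with bottom-row=1; cleared 0 line(s) (total 0); column heights now [1 1 3 4 5 6], max=6
Drop 5: L rot1 at col 1 lands with bottom-row=3; cleared 0 line(s) (total 0); column heights now [1 6 4 4 5 6], max=6

Answer: 1 6 4 4 5 6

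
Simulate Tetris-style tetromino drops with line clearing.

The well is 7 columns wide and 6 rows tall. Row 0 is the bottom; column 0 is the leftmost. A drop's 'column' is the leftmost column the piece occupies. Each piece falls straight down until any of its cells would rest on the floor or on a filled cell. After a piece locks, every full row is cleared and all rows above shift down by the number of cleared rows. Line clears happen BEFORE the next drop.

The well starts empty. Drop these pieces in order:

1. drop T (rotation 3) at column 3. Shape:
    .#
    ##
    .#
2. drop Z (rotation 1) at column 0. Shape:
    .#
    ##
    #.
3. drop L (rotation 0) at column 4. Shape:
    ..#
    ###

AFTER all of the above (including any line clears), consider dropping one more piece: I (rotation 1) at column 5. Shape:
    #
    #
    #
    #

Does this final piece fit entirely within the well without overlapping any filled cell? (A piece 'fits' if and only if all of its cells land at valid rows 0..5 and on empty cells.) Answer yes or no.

Answer: no

Derivation:
Drop 1: T rot3 at col 3 lands with bottom-row=0; cleared 0 line(s) (total 0); column heights now [0 0 0 2 3 0 0], max=3
Drop 2: Z rot1 at col 0 lands with bottom-row=0; cleared 0 line(s) (total 0); column heights now [2 3 0 2 3 0 0], max=3
Drop 3: L rot0 at col 4 lands with bottom-row=3; cleared 0 line(s) (total 0); column heights now [2 3 0 2 4 4 5], max=5
Test piece I rot1 at col 5 (width 1): heights before test = [2 3 0 2 4 4 5]; fits = False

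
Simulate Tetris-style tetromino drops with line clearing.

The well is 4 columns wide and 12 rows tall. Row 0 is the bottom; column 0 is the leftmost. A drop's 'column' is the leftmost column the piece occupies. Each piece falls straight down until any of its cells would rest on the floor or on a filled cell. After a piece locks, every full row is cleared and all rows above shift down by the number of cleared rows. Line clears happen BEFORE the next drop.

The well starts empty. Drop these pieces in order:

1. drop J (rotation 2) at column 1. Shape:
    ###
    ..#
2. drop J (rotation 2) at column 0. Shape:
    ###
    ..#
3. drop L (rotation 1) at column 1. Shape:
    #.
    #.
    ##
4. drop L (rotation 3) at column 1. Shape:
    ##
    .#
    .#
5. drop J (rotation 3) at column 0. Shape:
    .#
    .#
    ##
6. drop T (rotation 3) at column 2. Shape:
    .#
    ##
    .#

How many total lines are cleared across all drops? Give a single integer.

Drop 1: J rot2 at col 1 lands with bottom-row=0; cleared 0 line(s) (total 0); column heights now [0 2 2 2], max=2
Drop 2: J rot2 at col 0 lands with bottom-row=2; cleared 0 line(s) (total 0); column heights now [4 4 4 2], max=4
Drop 3: L rot1 at col 1 lands with bottom-row=4; cleared 0 line(s) (total 0); column heights now [4 7 5 2], max=7
Drop 4: L rot3 at col 1 lands with bottom-row=5; cleared 0 line(s) (total 0); column heights now [4 8 8 2], max=8
Drop 5: J rot3 at col 0 lands with bottom-row=8; cleared 0 line(s) (total 0); column heights now [9 11 8 2], max=11
Drop 6: T rot3 at col 2 lands with bottom-row=7; cleared 1 line(s) (total 1); column heights now [4 10 8 9], max=10

Answer: 1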